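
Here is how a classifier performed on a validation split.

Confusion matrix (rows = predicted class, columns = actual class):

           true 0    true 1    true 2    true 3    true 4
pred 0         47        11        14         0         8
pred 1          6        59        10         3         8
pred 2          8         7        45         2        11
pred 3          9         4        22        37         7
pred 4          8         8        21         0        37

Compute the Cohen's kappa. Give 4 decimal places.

0.4679

Observed agreement pₒ = trace/N = 225/392 = 0.57398
Expected agreement pₑ = Σ (rowᵢ·colᵢ)/N² = (78·80 + 89·86 + 112·73 + 42·79 + 71·74)/392² = 0.19941
κ = (pₒ − pₑ)/(1 − pₑ) = (0.57398 − 0.19941)/(1 − 0.19941) = 0.4679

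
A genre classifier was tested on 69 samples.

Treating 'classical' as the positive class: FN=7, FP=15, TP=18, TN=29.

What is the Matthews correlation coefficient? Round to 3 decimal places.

0.365

MCC = (TP·TN − FP·FN) / √((TP+FP)(TP+FN)(TN+FP)(TN+FN))
Numerator = 18·29 − 15·7 = 417
Denominator = √(33·25·44·36) = √1306800 = 1143.1535
MCC = 417 / 1143.1535 = 0.365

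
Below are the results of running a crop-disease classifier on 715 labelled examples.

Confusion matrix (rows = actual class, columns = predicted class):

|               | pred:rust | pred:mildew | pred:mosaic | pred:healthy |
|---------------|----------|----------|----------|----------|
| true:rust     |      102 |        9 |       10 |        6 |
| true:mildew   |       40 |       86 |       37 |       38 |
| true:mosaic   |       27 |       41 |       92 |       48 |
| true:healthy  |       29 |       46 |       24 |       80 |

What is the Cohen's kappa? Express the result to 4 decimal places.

0.3404

Observed agreement pₒ = trace/N = 360/715 = 0.50350
Expected agreement pₑ = Σ (rowᵢ·colᵢ)/N² = (127·198 + 201·182 + 208·163 + 179·172)/715² = 0.24729
κ = (pₒ − pₑ)/(1 − pₑ) = (0.50350 − 0.24729)/(1 − 0.24729) = 0.3404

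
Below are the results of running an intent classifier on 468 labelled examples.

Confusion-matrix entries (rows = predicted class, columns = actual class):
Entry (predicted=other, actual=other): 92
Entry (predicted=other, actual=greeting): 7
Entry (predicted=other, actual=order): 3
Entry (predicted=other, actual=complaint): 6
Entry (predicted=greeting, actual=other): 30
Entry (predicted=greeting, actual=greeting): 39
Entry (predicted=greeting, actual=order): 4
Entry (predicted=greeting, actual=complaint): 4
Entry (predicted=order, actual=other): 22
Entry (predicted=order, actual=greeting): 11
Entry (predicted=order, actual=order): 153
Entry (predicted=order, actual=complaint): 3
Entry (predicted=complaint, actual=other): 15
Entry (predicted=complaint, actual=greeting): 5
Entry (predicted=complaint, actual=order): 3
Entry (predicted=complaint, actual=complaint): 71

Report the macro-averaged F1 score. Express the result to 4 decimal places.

Per-class F1 score (2·TP/(2·TP+FP+FN)):
  other: TP=92, FP=7+3+6=16, FN=30+22+15=67 → 184/267 = 0.68914
  greeting: TP=39, FP=30+4+4=38, FN=7+11+5=23 → 78/139 = 0.56115
  order: TP=153, FP=22+11+3=36, FN=3+4+3=10 → 306/352 = 0.86932
  complaint: TP=71, FP=15+5+3=23, FN=6+4+3=13 → 142/178 = 0.79775
Macro-F1 score = mean = (0.68914 + 0.56115 + 0.86932 + 0.79775) / 4 = 0.7293

0.7293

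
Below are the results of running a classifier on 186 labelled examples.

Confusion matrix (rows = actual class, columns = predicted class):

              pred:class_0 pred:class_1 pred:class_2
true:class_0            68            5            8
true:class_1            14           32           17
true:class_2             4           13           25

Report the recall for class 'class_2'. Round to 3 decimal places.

0.595

One-vs-rest for 'class_2': TP = diagonal; FP = other classes predicted 'class_2'; FN = 'class_2' predicted as other.
recall = TP/(TP+FN).
class_2: TP=25, FN=4+13=17 → 25/42 = 0.5952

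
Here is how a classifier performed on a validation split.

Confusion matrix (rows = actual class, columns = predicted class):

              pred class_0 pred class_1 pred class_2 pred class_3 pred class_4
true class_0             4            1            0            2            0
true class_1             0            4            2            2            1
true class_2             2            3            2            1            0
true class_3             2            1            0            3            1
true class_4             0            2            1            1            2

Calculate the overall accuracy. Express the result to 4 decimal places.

0.4054

Accuracy = trace / total = (4+4+2+3+2=15) / 37 = 15/37 = 0.4054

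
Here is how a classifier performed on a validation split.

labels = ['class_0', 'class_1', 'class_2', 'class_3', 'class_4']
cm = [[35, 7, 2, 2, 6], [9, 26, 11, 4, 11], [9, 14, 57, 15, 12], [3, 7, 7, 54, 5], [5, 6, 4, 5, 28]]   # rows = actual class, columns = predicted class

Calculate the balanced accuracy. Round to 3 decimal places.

Balanced accuracy = mean of per-class recall.
  class_0: recall = 35/52 = 0.6731
  class_1: recall = 26/61 = 0.4262
  class_2: recall = 57/107 = 0.5327
  class_3: recall = 54/76 = 0.7105
  class_4: recall = 28/48 = 0.5833
Mean = (0.6731 + 0.4262 + 0.5327 + 0.7105 + 0.5833) / 5 = 0.585

0.585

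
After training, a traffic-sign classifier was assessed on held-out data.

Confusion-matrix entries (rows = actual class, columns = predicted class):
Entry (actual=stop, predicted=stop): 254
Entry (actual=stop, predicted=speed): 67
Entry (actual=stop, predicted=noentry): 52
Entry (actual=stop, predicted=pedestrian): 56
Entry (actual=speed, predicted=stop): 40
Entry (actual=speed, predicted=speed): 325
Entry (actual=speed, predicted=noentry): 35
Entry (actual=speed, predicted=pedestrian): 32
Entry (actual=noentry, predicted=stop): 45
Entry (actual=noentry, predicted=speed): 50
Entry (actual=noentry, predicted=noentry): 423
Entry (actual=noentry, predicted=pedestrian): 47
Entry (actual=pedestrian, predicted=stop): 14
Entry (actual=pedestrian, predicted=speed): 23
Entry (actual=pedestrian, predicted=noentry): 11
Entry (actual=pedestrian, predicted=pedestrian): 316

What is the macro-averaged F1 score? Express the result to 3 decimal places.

0.732

Per-class F1 score (2·TP/(2·TP+FP+FN)):
  stop: TP=254, FP=40+45+14=99, FN=67+52+56=175 → 508/782 = 0.6496
  speed: TP=325, FP=67+50+23=140, FN=40+35+32=107 → 650/897 = 0.7246
  noentry: TP=423, FP=52+35+11=98, FN=45+50+47=142 → 846/1086 = 0.7790
  pedestrian: TP=316, FP=56+32+47=135, FN=14+23+11=48 → 632/815 = 0.7755
Macro-F1 score = mean = (0.6496 + 0.7246 + 0.7790 + 0.7755) / 4 = 0.732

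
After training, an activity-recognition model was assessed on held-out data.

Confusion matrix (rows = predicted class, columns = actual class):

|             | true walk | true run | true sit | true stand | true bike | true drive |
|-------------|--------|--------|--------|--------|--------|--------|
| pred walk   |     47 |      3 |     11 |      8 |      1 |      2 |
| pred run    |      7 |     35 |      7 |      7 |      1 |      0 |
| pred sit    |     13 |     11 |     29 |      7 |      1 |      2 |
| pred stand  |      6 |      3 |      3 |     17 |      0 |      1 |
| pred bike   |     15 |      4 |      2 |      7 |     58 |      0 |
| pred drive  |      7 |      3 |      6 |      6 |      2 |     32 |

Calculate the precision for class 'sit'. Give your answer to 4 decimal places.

One-vs-rest for 'sit': TP = diagonal; FP = other classes predicted 'sit'; FN = 'sit' predicted as other.
precision = TP/(TP+FP).
sit: TP=29, FP=13+11+7+1+2=34 → 29/63 = 0.46032

0.4603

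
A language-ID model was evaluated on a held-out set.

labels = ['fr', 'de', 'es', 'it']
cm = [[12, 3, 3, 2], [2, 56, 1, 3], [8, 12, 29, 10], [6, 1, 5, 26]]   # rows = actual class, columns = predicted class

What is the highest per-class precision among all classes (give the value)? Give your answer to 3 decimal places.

0.778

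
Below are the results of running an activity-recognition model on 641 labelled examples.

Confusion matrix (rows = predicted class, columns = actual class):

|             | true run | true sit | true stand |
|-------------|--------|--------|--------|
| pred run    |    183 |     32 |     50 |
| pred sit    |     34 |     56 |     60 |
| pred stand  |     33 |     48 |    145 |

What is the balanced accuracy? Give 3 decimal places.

0.571

Balanced accuracy = mean of per-class recall.
  run: recall = 183/250 = 0.7320
  sit: recall = 56/136 = 0.4118
  stand: recall = 145/255 = 0.5686
Mean = (0.7320 + 0.4118 + 0.5686) / 3 = 0.571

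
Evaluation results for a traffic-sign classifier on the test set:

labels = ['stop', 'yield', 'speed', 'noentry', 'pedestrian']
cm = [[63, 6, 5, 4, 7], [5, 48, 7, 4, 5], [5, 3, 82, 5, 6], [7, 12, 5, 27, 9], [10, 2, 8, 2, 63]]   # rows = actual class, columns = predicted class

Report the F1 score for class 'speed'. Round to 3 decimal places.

0.788

Take TP from the diagonal, FP from the rest of the 'speed' prediction marginal, FN from the rest of the 'speed' actual marginal.
F1 score = 2·TP/(2·TP+FP+FN).
speed: TP=82, FP=5+7+5+8=25, FN=5+3+5+6=19 → 164/208 = 0.7885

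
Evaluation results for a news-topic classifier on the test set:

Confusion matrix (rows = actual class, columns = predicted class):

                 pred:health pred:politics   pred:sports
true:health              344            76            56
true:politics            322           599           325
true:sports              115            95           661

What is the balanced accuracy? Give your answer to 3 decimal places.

Balanced accuracy = mean of per-class recall.
  health: recall = 344/476 = 0.7227
  politics: recall = 599/1246 = 0.4807
  sports: recall = 661/871 = 0.7589
Mean = (0.7227 + 0.4807 + 0.7589) / 3 = 0.654

0.654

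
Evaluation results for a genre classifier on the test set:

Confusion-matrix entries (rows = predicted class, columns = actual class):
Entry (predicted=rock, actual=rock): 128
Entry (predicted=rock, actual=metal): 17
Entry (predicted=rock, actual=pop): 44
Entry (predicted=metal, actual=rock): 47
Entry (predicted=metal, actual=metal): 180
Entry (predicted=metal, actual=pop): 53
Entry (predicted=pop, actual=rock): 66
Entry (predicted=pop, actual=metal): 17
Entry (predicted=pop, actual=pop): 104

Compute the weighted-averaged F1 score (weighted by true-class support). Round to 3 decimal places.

Per-class F1 score (2·TP/(2·TP+FP+FN)):
  rock: TP=128, FP=17+44=61, FN=47+66=113 → 256/430 = 0.5953
  metal: TP=180, FP=47+53=100, FN=17+17=34 → 360/494 = 0.7287
  pop: TP=104, FP=66+17=83, FN=44+53=97 → 208/388 = 0.5361
Weighted-F1 score = Σ (supportᵢ/N)·F1 scoreᵢ with N=656: (241/656)·0.5953 + (214/656)·0.7287 + (201/656)·0.5361 = 0.621

0.621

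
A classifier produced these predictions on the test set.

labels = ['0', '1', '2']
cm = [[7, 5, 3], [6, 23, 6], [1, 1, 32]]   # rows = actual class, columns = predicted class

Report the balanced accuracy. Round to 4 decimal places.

0.6883

Balanced accuracy = mean of per-class recall.
  0: recall = 7/15 = 0.46667
  1: recall = 23/35 = 0.65714
  2: recall = 32/34 = 0.94118
Mean = (0.46667 + 0.65714 + 0.94118) / 3 = 0.6883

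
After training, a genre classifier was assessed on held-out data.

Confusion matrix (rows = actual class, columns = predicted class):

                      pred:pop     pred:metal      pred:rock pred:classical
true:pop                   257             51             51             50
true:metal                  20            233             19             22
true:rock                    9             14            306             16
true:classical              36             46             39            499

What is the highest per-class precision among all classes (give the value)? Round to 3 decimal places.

Per-class precision (TP/(TP+FP)):
  pop: TP=257, FP=20+9+36=65 → 257/322 = 0.7981
  metal: TP=233, FP=51+14+46=111 → 233/344 = 0.6773
  rock: TP=306, FP=51+19+39=109 → 306/415 = 0.7373
  classical: TP=499, FP=50+22+16=88 → 499/587 = 0.8501
Highest is class 'classical' with precision = 0.850.

0.850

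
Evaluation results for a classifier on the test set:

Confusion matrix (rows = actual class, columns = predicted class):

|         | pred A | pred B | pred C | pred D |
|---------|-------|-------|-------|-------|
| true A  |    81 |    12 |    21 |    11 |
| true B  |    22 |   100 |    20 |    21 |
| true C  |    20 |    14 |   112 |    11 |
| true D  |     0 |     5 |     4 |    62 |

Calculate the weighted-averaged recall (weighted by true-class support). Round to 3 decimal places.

0.688

Per-class recall (TP/(TP+FN)):
  A: TP=81, FN=12+21+11=44 → 81/125 = 0.6480
  B: TP=100, FN=22+20+21=63 → 100/163 = 0.6135
  C: TP=112, FN=20+14+11=45 → 112/157 = 0.7134
  D: TP=62, FN=0+5+4=9 → 62/71 = 0.8732
Weighted-recall = Σ (supportᵢ/N)·recallᵢ with N=516: (125/516)·0.6480 + (163/516)·0.6135 + (157/516)·0.7134 + (71/516)·0.8732 = 0.688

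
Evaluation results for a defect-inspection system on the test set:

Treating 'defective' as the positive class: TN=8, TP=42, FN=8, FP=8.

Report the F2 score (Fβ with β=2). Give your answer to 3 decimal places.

Fβ = (1+β²)·TP / ((1+β²)·TP + β²·FN + FP), with β²=4
= 5·42 / (5·42 + 4·8 + 8) = 0.840

0.840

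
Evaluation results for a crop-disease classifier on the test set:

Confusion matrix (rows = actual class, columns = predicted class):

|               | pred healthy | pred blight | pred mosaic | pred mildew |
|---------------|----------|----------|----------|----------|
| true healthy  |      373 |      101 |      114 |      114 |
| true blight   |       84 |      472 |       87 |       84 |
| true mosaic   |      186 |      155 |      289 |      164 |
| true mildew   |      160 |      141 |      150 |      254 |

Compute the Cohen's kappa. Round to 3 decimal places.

Observed agreement pₒ = trace/N = 1388/2928 = 0.4740
Expected agreement pₑ = Σ (rowᵢ·colᵢ)/N² = (702·803 + 727·869 + 794·640 + 705·616)/2928² = 0.2494
κ = (pₒ − pₑ)/(1 − pₑ) = (0.4740 − 0.2494)/(1 − 0.2494) = 0.299

0.299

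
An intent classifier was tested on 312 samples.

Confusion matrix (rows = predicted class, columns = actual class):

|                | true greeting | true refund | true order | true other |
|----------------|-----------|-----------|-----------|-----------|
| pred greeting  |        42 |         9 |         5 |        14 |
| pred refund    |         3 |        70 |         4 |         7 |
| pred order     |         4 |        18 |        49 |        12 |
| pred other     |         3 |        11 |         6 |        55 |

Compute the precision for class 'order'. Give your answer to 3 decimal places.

0.590

Take TP from the diagonal, FP from the rest of the 'order' prediction marginal, FN from the rest of the 'order' actual marginal.
precision = TP/(TP+FP).
order: TP=49, FP=4+18+12=34 → 49/83 = 0.5904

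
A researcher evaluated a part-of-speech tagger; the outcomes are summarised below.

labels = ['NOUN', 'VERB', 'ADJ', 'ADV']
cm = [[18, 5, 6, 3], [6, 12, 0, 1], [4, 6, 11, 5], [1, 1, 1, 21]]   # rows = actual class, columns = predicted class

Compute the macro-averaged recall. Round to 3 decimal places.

0.623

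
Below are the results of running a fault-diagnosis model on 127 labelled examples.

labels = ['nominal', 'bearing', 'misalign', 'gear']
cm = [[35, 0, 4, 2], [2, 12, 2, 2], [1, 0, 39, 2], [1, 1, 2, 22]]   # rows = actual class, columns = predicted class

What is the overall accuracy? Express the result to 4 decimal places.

0.8504

Accuracy = trace / total = (35+12+39+22=108) / 127 = 108/127 = 0.8504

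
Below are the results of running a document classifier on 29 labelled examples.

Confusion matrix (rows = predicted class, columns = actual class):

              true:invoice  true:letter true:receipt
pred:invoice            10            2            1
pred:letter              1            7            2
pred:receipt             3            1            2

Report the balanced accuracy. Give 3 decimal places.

0.605

Balanced accuracy = mean of per-class recall.
  invoice: recall = 10/14 = 0.7143
  letter: recall = 7/10 = 0.7000
  receipt: recall = 2/5 = 0.4000
Mean = (0.7143 + 0.7000 + 0.4000) / 3 = 0.605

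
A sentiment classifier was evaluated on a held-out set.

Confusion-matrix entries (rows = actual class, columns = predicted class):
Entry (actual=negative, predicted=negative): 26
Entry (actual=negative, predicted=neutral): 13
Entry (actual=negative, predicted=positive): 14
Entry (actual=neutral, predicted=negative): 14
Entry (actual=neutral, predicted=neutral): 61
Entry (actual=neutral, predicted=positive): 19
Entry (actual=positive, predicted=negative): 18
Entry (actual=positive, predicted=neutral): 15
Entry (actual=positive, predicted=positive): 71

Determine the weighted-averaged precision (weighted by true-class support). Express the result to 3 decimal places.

Per-class precision (TP/(TP+FP)):
  negative: TP=26, FP=14+18=32 → 26/58 = 0.4483
  neutral: TP=61, FP=13+15=28 → 61/89 = 0.6854
  positive: TP=71, FP=14+19=33 → 71/104 = 0.6827
Weighted-precision = Σ (supportᵢ/N)·precisionᵢ with N=251: (53/251)·0.4483 + (94/251)·0.6854 + (104/251)·0.6827 = 0.634

0.634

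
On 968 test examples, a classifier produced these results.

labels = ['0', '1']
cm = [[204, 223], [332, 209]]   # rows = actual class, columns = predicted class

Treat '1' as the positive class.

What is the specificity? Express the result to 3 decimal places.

Specificity = TN/(TN+FP) = 204/(204+223) = 0.478

0.478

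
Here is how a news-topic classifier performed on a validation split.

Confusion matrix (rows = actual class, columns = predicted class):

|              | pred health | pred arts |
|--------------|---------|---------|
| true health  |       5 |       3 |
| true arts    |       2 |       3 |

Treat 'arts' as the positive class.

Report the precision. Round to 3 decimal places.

0.500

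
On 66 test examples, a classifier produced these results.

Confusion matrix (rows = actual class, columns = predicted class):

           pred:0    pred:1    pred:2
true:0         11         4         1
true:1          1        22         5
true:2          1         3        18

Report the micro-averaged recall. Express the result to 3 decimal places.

Micro-averaging pools counts across classes: ΣTP=51, ΣFP=15, ΣFN=15.
Micro-recall = TP/(TP+FN) on pooled counts = 0.773 (equals overall accuracy in single-label multiclass).

0.773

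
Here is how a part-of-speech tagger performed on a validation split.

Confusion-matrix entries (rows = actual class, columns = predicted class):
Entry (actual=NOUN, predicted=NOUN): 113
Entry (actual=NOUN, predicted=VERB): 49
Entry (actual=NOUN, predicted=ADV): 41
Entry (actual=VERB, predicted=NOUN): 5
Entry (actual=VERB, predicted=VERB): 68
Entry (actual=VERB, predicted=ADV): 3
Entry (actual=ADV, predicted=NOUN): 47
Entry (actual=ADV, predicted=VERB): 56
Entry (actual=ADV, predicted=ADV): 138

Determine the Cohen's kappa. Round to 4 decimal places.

Observed agreement pₒ = trace/N = 319/520 = 0.61346
Expected agreement pₑ = Σ (rowᵢ·colᵢ)/N² = (203·165 + 76·173 + 241·182)/520² = 0.33471
κ = (pₒ − pₑ)/(1 − pₑ) = (0.61346 − 0.33471)/(1 − 0.33471) = 0.4190

0.4190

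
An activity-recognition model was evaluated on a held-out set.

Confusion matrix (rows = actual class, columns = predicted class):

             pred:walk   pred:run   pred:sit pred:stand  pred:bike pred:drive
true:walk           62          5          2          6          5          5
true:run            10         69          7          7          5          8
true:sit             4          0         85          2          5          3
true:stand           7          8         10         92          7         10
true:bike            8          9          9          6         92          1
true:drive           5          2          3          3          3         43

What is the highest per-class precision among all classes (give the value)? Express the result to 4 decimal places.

Per-class precision (TP/(TP+FP)):
  walk: TP=62, FP=10+4+7+8+5=34 → 62/96 = 0.64583
  run: TP=69, FP=5+0+8+9+2=24 → 69/93 = 0.74194
  sit: TP=85, FP=2+7+10+9+3=31 → 85/116 = 0.73276
  stand: TP=92, FP=6+7+2+6+3=24 → 92/116 = 0.79310
  bike: TP=92, FP=5+5+5+7+3=25 → 92/117 = 0.78632
  drive: TP=43, FP=5+8+3+10+1=27 → 43/70 = 0.61429
Highest is class 'stand' with precision = 0.7931.

0.7931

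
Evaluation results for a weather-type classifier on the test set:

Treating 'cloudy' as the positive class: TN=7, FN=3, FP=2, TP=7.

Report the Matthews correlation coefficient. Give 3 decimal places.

0.478

MCC = (TP·TN − FP·FN) / √((TP+FP)(TP+FN)(TN+FP)(TN+FN))
Numerator = 7·7 − 2·3 = 43
Denominator = √(9·10·9·10) = √8100 = 90.0000
MCC = 43 / 90.0000 = 0.478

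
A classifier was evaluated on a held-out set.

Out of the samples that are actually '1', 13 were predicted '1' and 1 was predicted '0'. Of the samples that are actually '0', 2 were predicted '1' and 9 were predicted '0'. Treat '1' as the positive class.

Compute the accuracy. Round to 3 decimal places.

Accuracy = (TP+TN)/N = (13+9)/25 = 0.880

0.880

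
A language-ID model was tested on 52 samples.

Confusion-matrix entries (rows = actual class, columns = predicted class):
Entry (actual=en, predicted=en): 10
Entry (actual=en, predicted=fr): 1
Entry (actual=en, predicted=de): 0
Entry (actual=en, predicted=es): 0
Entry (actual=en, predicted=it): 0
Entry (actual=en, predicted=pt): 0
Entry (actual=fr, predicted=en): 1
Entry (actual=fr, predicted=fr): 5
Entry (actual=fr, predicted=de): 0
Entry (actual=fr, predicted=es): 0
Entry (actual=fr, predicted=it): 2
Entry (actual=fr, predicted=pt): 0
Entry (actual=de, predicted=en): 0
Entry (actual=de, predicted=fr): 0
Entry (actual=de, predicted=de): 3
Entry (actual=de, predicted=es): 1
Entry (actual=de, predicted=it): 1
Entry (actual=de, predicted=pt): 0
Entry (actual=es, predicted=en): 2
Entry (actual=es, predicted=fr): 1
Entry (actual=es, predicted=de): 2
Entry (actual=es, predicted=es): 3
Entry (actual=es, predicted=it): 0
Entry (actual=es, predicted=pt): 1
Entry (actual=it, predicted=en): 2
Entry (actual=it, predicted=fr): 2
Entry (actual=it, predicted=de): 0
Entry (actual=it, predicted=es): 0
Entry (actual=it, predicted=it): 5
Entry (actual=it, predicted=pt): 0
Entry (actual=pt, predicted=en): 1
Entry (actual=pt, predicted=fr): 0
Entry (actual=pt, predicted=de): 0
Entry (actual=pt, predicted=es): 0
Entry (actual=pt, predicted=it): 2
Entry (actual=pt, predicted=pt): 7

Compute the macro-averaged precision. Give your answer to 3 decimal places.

0.651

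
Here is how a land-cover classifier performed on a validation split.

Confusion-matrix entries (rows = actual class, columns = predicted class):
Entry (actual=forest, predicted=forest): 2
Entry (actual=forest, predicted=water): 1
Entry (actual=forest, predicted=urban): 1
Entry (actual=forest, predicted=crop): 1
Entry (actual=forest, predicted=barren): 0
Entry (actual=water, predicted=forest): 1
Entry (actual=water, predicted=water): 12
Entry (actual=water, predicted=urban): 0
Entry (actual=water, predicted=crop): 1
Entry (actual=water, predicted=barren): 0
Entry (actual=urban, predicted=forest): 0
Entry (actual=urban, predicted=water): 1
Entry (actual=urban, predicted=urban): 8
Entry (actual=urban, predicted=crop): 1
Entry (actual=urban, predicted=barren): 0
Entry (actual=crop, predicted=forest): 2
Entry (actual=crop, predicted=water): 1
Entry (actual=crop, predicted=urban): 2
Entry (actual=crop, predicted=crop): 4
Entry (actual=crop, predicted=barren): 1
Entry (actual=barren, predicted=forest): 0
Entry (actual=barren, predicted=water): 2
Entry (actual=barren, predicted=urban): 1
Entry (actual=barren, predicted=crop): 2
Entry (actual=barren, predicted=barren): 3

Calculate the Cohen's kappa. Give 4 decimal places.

0.5035

Observed agreement pₒ = trace/N = 29/47 = 0.61702
Expected agreement pₑ = Σ (rowᵢ·colᵢ)/N² = (5·5 + 14·17 + 10·12 + 10·9 + 8·4)/47² = 0.22861
κ = (pₒ − pₑ)/(1 − pₑ) = (0.61702 − 0.22861)/(1 − 0.22861) = 0.5035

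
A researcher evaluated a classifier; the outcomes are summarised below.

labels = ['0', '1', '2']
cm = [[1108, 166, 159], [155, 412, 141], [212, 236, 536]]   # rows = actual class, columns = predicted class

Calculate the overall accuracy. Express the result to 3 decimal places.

0.658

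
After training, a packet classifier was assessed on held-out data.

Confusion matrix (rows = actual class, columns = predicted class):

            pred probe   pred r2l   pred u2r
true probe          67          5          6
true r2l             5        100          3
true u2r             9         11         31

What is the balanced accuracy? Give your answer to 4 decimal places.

0.7976

Balanced accuracy = mean of per-class recall.
  probe: recall = 67/78 = 0.85897
  r2l: recall = 100/108 = 0.92593
  u2r: recall = 31/51 = 0.60784
Mean = (0.85897 + 0.92593 + 0.60784) / 3 = 0.7976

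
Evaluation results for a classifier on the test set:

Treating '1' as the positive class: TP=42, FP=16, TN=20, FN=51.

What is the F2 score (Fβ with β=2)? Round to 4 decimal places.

0.4884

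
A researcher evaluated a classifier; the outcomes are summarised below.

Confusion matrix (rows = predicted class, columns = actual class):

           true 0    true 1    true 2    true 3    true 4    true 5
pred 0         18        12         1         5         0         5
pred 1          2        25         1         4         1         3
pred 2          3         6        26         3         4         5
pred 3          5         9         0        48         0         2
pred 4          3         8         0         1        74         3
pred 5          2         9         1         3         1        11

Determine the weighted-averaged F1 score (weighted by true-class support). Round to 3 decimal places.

0.652

Per-class F1 score (2·TP/(2·TP+FP+FN)):
  0: TP=18, FP=12+1+5+0+5=23, FN=2+3+5+3+2=15 → 36/74 = 0.4865
  1: TP=25, FP=2+1+4+1+3=11, FN=12+6+9+8+9=44 → 50/105 = 0.4762
  2: TP=26, FP=3+6+3+4+5=21, FN=1+1+0+0+1=3 → 52/76 = 0.6842
  3: TP=48, FP=5+9+0+0+2=16, FN=5+4+3+1+3=16 → 96/128 = 0.7500
  4: TP=74, FP=3+8+0+1+3=15, FN=0+1+4+0+1=6 → 148/169 = 0.8757
  5: TP=11, FP=2+9+1+3+1=16, FN=5+3+5+2+3=18 → 22/56 = 0.3929
Weighted-F1 score = Σ (supportᵢ/N)·F1 scoreᵢ with N=304: (33/304)·0.4865 + (69/304)·0.4762 + (29/304)·0.6842 + (64/304)·0.7500 + (80/304)·0.8757 + (29/304)·0.3929 = 0.652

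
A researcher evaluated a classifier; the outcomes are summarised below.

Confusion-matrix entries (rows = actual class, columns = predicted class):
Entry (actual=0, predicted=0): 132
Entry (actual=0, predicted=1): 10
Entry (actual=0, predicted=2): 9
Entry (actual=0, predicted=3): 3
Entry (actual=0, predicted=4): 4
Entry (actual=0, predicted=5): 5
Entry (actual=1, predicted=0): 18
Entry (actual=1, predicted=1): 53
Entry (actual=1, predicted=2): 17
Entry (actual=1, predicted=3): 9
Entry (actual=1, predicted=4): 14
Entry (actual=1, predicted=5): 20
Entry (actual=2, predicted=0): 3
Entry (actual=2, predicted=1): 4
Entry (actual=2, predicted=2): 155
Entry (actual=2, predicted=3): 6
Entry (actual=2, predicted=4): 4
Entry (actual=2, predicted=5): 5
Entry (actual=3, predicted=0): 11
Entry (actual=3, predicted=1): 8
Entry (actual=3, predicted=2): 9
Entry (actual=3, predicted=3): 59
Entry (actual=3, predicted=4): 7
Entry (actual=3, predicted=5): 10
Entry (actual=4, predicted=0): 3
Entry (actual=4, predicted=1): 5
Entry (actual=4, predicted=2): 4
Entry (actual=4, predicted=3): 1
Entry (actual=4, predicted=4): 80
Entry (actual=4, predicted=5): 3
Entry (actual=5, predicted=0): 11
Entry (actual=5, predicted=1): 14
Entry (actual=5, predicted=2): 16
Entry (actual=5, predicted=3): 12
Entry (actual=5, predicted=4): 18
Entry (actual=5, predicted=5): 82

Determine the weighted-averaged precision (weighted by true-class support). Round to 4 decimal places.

Per-class precision (TP/(TP+FP)):
  0: TP=132, FP=18+3+11+3+11=46 → 132/178 = 0.74157
  1: TP=53, FP=10+4+8+5+14=41 → 53/94 = 0.56383
  2: TP=155, FP=9+17+9+4+16=55 → 155/210 = 0.73810
  3: TP=59, FP=3+9+6+1+12=31 → 59/90 = 0.65556
  4: TP=80, FP=4+14+4+7+18=47 → 80/127 = 0.62992
  5: TP=82, FP=5+20+5+10+3=43 → 82/125 = 0.65600
Weighted-precision = Σ (supportᵢ/N)·precisionᵢ with N=824: (163/824)·0.74157 + (131/824)·0.56383 + (177/824)·0.73810 + (104/824)·0.65556 + (96/824)·0.62992 + (153/824)·0.65600 = 0.6728

0.6728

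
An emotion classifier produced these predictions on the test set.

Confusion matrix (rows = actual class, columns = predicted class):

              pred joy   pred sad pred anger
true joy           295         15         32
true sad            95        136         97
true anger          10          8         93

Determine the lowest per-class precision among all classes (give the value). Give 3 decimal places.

Per-class precision (TP/(TP+FP)):
  joy: TP=295, FP=95+10=105 → 295/400 = 0.7375
  sad: TP=136, FP=15+8=23 → 136/159 = 0.8553
  anger: TP=93, FP=32+97=129 → 93/222 = 0.4189
Lowest is class 'anger' with precision = 0.419.

0.419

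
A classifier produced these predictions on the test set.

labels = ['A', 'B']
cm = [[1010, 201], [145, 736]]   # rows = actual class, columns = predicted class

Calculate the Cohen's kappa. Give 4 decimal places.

Observed agreement pₒ = trace/N = 1746/2092 = 0.83461
Expected agreement pₑ = Σ (rowᵢ·colᵢ)/N² = (1211·1155 + 881·937)/2092² = 0.50822
κ = (pₒ − pₑ)/(1 − pₑ) = (0.83461 − 0.50822)/(1 − 0.50822) = 0.6637

0.6637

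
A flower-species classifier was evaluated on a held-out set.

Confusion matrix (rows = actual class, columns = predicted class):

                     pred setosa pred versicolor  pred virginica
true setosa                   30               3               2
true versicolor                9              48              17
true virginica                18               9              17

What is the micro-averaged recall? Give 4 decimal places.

Micro-averaging pools counts across classes: ΣTP=95, ΣFP=58, ΣFN=58.
Micro-recall = TP/(TP+FN) on pooled counts = 0.6209 (equals overall accuracy in single-label multiclass).

0.6209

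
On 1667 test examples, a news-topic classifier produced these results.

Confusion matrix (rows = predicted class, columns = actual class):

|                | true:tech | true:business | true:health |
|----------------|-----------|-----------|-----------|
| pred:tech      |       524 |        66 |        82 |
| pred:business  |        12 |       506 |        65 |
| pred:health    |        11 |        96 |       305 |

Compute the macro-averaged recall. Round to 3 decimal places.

0.797

Per-class recall (TP/(TP+FN)):
  tech: TP=524, FN=12+11=23 → 524/547 = 0.9580
  business: TP=506, FN=66+96=162 → 506/668 = 0.7575
  health: TP=305, FN=82+65=147 → 305/452 = 0.6748
Macro-recall = mean = (0.9580 + 0.7575 + 0.6748) / 3 = 0.797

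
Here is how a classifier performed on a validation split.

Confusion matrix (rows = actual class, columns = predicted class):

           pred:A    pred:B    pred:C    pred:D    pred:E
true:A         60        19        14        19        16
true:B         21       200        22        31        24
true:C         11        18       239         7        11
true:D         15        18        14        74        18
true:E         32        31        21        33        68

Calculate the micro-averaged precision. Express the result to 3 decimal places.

0.619

Micro-averaging pools counts across classes: ΣTP=641, ΣFP=395, ΣFN=395.
Micro-precision = TP/(TP+FP) on pooled counts = 0.619 (equals overall accuracy in single-label multiclass).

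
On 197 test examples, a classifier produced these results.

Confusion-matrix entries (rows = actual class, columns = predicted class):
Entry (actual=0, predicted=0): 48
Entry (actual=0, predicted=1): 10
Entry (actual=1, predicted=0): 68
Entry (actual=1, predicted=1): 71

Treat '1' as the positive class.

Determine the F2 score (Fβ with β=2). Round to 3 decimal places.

0.557

Fβ = (1+β²)·TP / ((1+β²)·TP + β²·FN + FP), with β²=4
= 5·71 / (5·71 + 4·68 + 10) = 0.557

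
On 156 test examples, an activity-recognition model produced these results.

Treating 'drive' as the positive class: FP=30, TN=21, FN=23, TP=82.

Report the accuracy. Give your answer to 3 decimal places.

0.660

Accuracy = (TP+TN)/N = (82+21)/156 = 0.660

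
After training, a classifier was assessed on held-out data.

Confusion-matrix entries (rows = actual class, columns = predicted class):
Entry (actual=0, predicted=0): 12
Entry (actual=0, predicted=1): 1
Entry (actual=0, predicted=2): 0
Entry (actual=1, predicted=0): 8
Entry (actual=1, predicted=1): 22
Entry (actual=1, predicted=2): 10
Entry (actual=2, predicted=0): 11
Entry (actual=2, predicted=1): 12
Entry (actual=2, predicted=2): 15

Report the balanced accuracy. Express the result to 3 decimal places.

0.623

Balanced accuracy = mean of per-class recall.
  0: recall = 12/13 = 0.9231
  1: recall = 22/40 = 0.5500
  2: recall = 15/38 = 0.3947
Mean = (0.9231 + 0.5500 + 0.3947) / 3 = 0.623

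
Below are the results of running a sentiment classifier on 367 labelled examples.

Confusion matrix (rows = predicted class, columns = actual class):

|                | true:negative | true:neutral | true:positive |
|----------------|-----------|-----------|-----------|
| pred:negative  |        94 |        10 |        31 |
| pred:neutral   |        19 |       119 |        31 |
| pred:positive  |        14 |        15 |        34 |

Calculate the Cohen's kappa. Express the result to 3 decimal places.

Observed agreement pₒ = trace/N = 247/367 = 0.6730
Expected agreement pₑ = Σ (rowᵢ·colᵢ)/N² = (127·135 + 144·169 + 96·63)/367² = 0.3529
κ = (pₒ − pₑ)/(1 − pₑ) = (0.6730 − 0.3529)/(1 − 0.3529) = 0.495

0.495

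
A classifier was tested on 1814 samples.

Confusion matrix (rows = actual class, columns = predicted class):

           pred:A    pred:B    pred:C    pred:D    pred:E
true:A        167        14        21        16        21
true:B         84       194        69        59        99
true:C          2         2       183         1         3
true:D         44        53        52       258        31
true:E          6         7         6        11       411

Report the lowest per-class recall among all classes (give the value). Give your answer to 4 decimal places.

0.3842

Per-class recall (TP/(TP+FN)):
  A: TP=167, FN=14+21+16+21=72 → 167/239 = 0.69874
  B: TP=194, FN=84+69+59+99=311 → 194/505 = 0.38416
  C: TP=183, FN=2+2+1+3=8 → 183/191 = 0.95812
  D: TP=258, FN=44+53+52+31=180 → 258/438 = 0.58904
  E: TP=411, FN=6+7+6+11=30 → 411/441 = 0.93197
Lowest is class 'B' with recall = 0.3842.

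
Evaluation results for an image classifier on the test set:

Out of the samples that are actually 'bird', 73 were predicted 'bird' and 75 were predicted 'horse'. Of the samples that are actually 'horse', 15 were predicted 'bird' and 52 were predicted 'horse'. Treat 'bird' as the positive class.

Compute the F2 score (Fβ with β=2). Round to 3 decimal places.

0.537

Fβ = (1+β²)·TP / ((1+β²)·TP + β²·FN + FP), with β²=4
= 5·73 / (5·73 + 4·75 + 15) = 0.537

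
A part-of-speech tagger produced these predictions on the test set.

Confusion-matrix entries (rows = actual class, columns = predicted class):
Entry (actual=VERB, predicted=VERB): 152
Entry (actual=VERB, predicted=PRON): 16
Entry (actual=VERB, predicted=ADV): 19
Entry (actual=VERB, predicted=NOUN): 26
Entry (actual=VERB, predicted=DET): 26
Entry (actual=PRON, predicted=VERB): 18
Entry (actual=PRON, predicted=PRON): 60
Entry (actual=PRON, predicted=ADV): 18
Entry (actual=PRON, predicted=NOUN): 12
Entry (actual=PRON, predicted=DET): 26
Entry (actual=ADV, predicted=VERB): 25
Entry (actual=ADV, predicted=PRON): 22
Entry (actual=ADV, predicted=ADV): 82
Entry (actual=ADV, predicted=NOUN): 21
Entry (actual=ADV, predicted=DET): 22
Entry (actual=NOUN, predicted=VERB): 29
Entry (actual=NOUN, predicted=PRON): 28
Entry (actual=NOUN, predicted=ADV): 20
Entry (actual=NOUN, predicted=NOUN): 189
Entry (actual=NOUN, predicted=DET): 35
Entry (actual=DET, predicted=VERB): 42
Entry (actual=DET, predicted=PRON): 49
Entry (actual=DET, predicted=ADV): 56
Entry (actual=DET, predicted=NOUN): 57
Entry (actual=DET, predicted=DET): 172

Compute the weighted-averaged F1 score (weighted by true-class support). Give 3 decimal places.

0.538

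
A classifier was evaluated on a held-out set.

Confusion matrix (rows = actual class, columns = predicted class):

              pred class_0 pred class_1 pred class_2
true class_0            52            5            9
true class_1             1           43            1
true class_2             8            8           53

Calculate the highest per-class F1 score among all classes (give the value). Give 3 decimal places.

Per-class F1 score (2·TP/(2·TP+FP+FN)):
  class_0: TP=52, FP=1+8=9, FN=5+9=14 → 104/127 = 0.8189
  class_1: TP=43, FP=5+8=13, FN=1+1=2 → 86/101 = 0.8515
  class_2: TP=53, FP=9+1=10, FN=8+8=16 → 106/132 = 0.8030
Highest is class 'class_1' with F1 score = 0.851.

0.851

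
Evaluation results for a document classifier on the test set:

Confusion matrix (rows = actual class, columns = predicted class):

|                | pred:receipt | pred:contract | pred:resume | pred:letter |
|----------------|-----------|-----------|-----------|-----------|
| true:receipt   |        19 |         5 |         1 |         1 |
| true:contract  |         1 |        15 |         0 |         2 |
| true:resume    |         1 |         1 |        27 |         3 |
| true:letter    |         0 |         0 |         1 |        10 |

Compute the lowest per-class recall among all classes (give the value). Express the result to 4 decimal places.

Per-class recall (TP/(TP+FN)):
  receipt: TP=19, FN=5+1+1=7 → 19/26 = 0.73077
  contract: TP=15, FN=1+0+2=3 → 15/18 = 0.83333
  resume: TP=27, FN=1+1+3=5 → 27/32 = 0.84375
  letter: TP=10, FN=0+0+1=1 → 10/11 = 0.90909
Lowest is class 'receipt' with recall = 0.7308.

0.7308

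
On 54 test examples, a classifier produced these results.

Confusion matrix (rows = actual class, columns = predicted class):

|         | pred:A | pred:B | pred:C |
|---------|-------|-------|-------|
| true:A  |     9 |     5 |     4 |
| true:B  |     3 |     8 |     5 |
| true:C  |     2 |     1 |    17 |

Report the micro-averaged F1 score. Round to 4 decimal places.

0.6296

Micro-averaging pools counts across classes: ΣTP=34, ΣFP=20, ΣFN=20.
Micro-F1 score = 2·TP/(2·TP+FP+FN) on pooled counts = 0.6296 (equals overall accuracy in single-label multiclass).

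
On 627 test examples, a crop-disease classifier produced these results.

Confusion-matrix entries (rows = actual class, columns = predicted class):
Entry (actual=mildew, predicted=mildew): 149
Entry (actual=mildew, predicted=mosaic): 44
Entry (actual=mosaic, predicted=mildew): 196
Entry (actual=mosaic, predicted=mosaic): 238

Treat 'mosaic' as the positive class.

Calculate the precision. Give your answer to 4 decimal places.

Precision = TP/(TP+FP) = 238/(238+44) = 238/282 = 0.8440

0.8440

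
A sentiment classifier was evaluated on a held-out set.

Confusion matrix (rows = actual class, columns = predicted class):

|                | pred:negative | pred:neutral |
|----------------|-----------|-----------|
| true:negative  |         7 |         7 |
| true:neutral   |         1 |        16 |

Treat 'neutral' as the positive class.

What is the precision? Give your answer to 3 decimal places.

Precision = TP/(TP+FP) = 16/(16+7) = 16/23 = 0.696

0.696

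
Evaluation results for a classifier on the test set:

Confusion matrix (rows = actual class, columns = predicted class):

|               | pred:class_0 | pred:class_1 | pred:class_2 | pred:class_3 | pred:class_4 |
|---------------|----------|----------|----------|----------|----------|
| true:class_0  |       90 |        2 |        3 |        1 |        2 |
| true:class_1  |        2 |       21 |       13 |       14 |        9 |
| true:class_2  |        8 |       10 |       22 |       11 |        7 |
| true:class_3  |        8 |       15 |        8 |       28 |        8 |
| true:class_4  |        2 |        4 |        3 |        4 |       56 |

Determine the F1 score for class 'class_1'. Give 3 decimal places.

0.378

F1 score = 2·TP/(2·TP+FP+FN).
class_1: TP=21, FP=2+10+15+4=31, FN=2+13+14+9=38 → 42/111 = 0.3784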